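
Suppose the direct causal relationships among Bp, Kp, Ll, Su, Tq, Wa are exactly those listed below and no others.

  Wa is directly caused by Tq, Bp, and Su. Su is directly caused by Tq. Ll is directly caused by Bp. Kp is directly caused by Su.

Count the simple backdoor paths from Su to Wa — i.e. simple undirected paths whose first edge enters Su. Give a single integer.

1

A backdoor path from Su to Wa is any simple undirected path whose first edge points into Su (i.e. leaves Su via a parent).
Parents of Su: {Tq}.
Enumerating:
  P1: Su <- Tq -> Wa
That exhausts the simple backdoor paths. Count: 1.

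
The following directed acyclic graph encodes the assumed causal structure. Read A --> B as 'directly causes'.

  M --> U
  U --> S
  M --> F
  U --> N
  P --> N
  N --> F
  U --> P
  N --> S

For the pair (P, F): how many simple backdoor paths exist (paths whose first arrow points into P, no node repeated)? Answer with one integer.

3

A backdoor path from P to F is any simple undirected path whose first edge points into P (i.e. leaves P via a parent).
Parents of P: {U}.
Enumerating:
  P1: P <- U <- M -> F
  P2: P <- U -> N -> F
  P3: P <- U -> S <- N -> F
That exhausts the simple backdoor paths. Count: 3.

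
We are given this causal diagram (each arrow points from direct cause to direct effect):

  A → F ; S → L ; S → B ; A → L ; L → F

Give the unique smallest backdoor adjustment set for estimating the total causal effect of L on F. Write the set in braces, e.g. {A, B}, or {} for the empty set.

{A}

Variables eligible for adjustment (non-descendants of L, excluding L and F): {A, B, S}.
Backdoor paths from L to F:
  P1: L <- A -> F
The empty set is not sufficient: P1 (L <- A -> F) has no collider blocking it and no conditioned non-collider, so it is open.
Try {A}:
  P1: blocked at fork node A ∈ conditioning set.
{A} contains no descendant of L and blocks every backdoor path.
No other singleton works — e.g. {S} leaves P1 open — so {A} is the unique smallest valid adjustment set.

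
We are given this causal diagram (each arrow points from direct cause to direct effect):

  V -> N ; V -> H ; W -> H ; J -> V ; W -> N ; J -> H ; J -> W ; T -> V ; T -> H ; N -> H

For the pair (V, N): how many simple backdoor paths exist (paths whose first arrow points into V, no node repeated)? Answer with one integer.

A backdoor path from V to N is any simple undirected path whose first edge points into V (i.e. leaves V via a parent).
Parents of V: {J, T}.
Enumerating:
  P1: V <- T -> H <- J -> W -> N
  P2: V <- T -> H <- W -> N
  P3: V <- T -> H <- N
  P4: V <- J -> W -> N
  P5: V <- J -> W -> H <- N
  P6: V <- J -> H <- W -> N
  P7: V <- J -> H <- N
That exhausts the simple backdoor paths. Count: 7.

7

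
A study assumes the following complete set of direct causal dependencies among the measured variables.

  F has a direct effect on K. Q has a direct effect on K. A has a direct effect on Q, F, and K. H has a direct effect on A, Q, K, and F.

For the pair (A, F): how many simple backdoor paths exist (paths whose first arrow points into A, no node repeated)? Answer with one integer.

A backdoor path from A to F is any simple undirected path whose first edge points into A (i.e. leaves A via a parent).
Parents of A: {H}.
Enumerating:
  P1: A <- H -> F
  P2: A <- H -> Q -> K <- F
  P3: A <- H -> K <- F
That exhausts the simple backdoor paths. Count: 3.

3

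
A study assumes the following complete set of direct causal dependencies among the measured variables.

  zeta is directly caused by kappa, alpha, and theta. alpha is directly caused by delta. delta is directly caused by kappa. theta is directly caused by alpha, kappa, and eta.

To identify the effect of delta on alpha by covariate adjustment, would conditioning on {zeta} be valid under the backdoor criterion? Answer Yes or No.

No

Backdoor paths from delta to alpha (paths whose first edge points into delta):
  P1: delta <- kappa -> theta <- alpha
  P2: delta <- kappa -> theta -> zeta <- alpha
  P3: delta <- kappa -> zeta <- alpha
  P4: delta <- kappa -> zeta <- theta <- alpha
Condition 1 (no descendant of delta in the set): FAILS — zeta is a descendant of delta.
Condition 2 (every backdoor path blocked by {zeta}):
  P1: open — collider(s) theta are conditioned on (or have a conditioned descendant) and no non-collider on the path is in the set.
  P2: open — collider(s) zeta are conditioned on (or have a conditioned descendant) and no non-collider on the path is in the set.
  P3: open — collider(s) zeta are conditioned on (or have a conditioned descendant) and no non-collider on the path is in the set.
  P4: open — collider(s) zeta are conditioned on (or have a conditioned descendant) and no non-collider on the path is in the set.
{zeta} does not satisfy the backdoor criterion.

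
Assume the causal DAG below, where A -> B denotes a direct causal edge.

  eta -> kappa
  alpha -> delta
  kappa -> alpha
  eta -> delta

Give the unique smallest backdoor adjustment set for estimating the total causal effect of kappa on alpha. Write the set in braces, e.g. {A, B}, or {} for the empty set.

{}

Variables eligible for adjustment (non-descendants of kappa, excluding kappa and alpha): {eta}.
Backdoor paths from kappa to alpha:
  P1: kappa <- eta -> delta <- alpha
Each backdoor path contains an unconditioned collider, so every path is already blocked with the empty conditioning set:
  P1: blocked at collider delta (neither it nor any descendant is in the conditioning set).
The empty set is therefore the unique smallest valid set.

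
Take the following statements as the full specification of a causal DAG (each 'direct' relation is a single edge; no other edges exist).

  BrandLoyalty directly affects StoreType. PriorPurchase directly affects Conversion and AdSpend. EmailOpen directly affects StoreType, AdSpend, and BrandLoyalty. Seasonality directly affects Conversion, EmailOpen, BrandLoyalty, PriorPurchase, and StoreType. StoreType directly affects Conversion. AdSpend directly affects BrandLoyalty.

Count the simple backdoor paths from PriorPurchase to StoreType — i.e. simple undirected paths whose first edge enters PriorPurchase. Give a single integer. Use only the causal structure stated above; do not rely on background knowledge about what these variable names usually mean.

A backdoor path from PriorPurchase to StoreType is any simple undirected path whose first edge points into PriorPurchase (i.e. leaves PriorPurchase via a parent).
Parents of PriorPurchase: {Seasonality}.
Enumerating:
  P1: PriorPurchase <- Seasonality -> EmailOpen -> AdSpend -> BrandLoyalty -> StoreType
  P2: PriorPurchase <- Seasonality -> EmailOpen -> BrandLoyalty -> StoreType
  P3: PriorPurchase <- Seasonality -> EmailOpen -> StoreType
  P4: PriorPurchase <- Seasonality -> BrandLoyalty <- EmailOpen -> StoreType
  P5: PriorPurchase <- Seasonality -> BrandLoyalty <- AdSpend <- EmailOpen -> StoreType
  P6: PriorPurchase <- Seasonality -> BrandLoyalty -> StoreType
  P7: PriorPurchase <- Seasonality -> StoreType
  P8: PriorPurchase <- Seasonality -> Conversion <- StoreType
That exhausts the simple backdoor paths. Count: 8.

8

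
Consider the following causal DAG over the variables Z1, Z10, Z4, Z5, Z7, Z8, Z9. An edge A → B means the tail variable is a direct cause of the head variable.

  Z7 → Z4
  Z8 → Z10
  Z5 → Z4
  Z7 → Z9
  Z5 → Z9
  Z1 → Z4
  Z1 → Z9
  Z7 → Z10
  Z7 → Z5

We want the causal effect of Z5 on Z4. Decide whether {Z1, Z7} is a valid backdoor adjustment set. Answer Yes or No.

Yes

Backdoor paths from Z5 to Z4 (paths whose first edge points into Z5):
  P1: Z5 <- Z7 -> Z4
  P2: Z5 <- Z7 -> Z9 <- Z1 -> Z4
Condition 1 (no descendant of Z5 in the set): holds — descendants of Z5 are {Z4, Z9}; none are in {Z1, Z7}.
Condition 2 (every backdoor path blocked by {Z1, Z7}):
  P1: blocked at fork node Z7 ∈ conditioning set.
  P2: blocked at fork node Z7 ∈ conditioning set.
{Z1, Z7} satisfies the backdoor criterion.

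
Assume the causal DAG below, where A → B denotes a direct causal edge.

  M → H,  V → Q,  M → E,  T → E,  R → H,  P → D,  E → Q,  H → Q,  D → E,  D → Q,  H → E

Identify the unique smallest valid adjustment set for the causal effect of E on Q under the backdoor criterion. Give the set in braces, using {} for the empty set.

Variables eligible for adjustment (non-descendants of E, excluding E and Q): {D, H, M, P, R, T, V}.
Backdoor paths from E to Q:
  P1: E <- M -> H -> Q
  P2: E <- H -> Q
  P3: E <- D -> Q
The empty set is not sufficient: P1 (E <- M -> H -> Q) has no collider blocking it and no conditioned non-collider, so it is open.
Try {D, H}:
  P1: blocked at chain node H ∈ conditioning set.
  P2: blocked at fork node H ∈ conditioning set.
  P3: blocked at fork node D ∈ conditioning set.
{D, H} contains no descendant of E and blocks every backdoor path.
Every element of {D, H} is needed (dropping D leaves P3 open; dropping H leaves P1 open), so no proper subset is valid.
Among all size-2 subsets of the eligible variables, only {D, H} blocks every backdoor path, so it is the unique smallest valid adjustment set.

{D, H}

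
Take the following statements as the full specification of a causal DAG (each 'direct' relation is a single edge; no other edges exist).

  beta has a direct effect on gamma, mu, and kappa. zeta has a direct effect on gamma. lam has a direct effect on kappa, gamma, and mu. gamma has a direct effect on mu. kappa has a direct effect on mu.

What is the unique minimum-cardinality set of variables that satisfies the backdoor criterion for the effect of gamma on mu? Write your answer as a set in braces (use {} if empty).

{beta, lam}

Variables eligible for adjustment (non-descendants of gamma, excluding gamma and mu): {beta, kappa, lam, zeta}.
Backdoor paths from gamma to mu:
  P1: gamma <- beta -> kappa <- lam -> mu
  P2: gamma <- beta -> kappa -> mu
  P3: gamma <- beta -> mu
  P4: gamma <- lam -> kappa <- beta -> mu
  P5: gamma <- lam -> kappa -> mu
  P6: gamma <- lam -> mu
The empty set is not sufficient: P2 (gamma <- beta -> kappa -> mu) has no collider blocking it and no conditioned non-collider, so it is open.
Try {beta, lam}:
  P1: blocked at fork node beta ∈ conditioning set.
  P2: blocked at fork node beta ∈ conditioning set.
  P3: blocked at fork node beta ∈ conditioning set.
  P4: blocked at fork node lam ∈ conditioning set.
  P5: blocked at fork node lam ∈ conditioning set.
  P6: blocked at fork node lam ∈ conditioning set.
{beta, lam} contains no descendant of gamma and blocks every backdoor path.
Every element of {beta, lam} is needed (dropping beta leaves P2 open; dropping lam leaves P5 open), so no proper subset is valid.
Among all size-2 subsets of the eligible variables, only {beta, lam} blocks every backdoor path, so it is the unique smallest valid adjustment set.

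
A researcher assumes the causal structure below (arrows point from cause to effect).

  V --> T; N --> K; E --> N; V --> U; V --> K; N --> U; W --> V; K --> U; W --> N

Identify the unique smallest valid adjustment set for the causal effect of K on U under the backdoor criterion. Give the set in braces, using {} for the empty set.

{N, V}

Variables eligible for adjustment (non-descendants of K, excluding K and U): {E, N, T, V, W}.
Backdoor paths from K to U:
  P1: K <- V <- W -> N -> U
  P2: K <- V -> U
  P3: K <- N <- W -> V -> U
  P4: K <- N -> U
The empty set is not sufficient: P1 (K <- V <- W -> N -> U) has no collider blocking it and no conditioned non-collider, so it is open.
Try {N, V}:
  P1: blocked at chain node V ∈ conditioning set.
  P2: blocked at fork node V ∈ conditioning set.
  P3: blocked at chain node N ∈ conditioning set.
  P4: blocked at fork node N ∈ conditioning set.
{N, V} contains no descendant of K and blocks every backdoor path.
Every element of {N, V} is needed (dropping N leaves P4 open; dropping V leaves P2 open), so no proper subset is valid.
Among all size-2 subsets of the eligible variables, only {N, V} blocks every backdoor path, so it is the unique smallest valid adjustment set.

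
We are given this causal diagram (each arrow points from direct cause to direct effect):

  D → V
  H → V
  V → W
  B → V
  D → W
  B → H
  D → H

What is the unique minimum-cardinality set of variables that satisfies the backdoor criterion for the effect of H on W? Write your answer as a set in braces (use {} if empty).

{B, D}

Variables eligible for adjustment (non-descendants of H, excluding H and W): {B, D}.
Backdoor paths from H to W:
  P1: H <- B -> V <- D -> W
  P2: H <- B -> V -> W
  P3: H <- D -> V -> W
  P4: H <- D -> W
The empty set is not sufficient: P2 (H <- B -> V -> W) has no collider blocking it and no conditioned non-collider, so it is open.
Try {B, D}:
  P1: blocked at fork node B ∈ conditioning set.
  P2: blocked at fork node B ∈ conditioning set.
  P3: blocked at fork node D ∈ conditioning set.
  P4: blocked at fork node D ∈ conditioning set.
{B, D} contains no descendant of H and blocks every backdoor path.
Every element of {B, D} is needed (dropping B leaves P2 open; dropping D leaves P3 open), so no proper subset is valid.
Among all size-2 subsets of the eligible variables, only {B, D} blocks every backdoor path, so it is the unique smallest valid adjustment set.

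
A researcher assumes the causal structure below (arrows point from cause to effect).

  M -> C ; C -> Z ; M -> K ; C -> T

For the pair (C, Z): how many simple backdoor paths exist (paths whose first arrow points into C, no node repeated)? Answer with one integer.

0

A backdoor path from C to Z is any simple undirected path whose first edge points into C (i.e. leaves C via a parent).
Parents of C: {M}.
No simple path from any parent of C reaches Z without revisiting C, so there are no backdoor paths.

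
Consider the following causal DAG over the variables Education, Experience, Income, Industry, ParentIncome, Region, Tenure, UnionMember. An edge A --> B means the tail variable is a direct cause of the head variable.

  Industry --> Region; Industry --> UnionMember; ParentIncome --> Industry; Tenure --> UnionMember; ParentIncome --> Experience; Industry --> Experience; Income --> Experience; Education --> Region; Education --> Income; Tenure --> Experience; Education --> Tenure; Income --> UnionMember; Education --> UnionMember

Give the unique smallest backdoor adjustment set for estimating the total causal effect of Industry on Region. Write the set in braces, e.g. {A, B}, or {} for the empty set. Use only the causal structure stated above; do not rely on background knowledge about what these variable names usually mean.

{}

Variables eligible for adjustment (non-descendants of Industry, excluding Industry and Region): {Education, Income, ParentIncome, Tenure}.
Backdoor paths from Industry to Region:
  P1: Industry <- ParentIncome -> Experience <- Tenure <- Education -> Region
  P2: Industry <- ParentIncome -> Experience <- Tenure -> UnionMember <- Education -> Region
  P3: Industry <- ParentIncome -> Experience <- Tenure -> UnionMember <- Income <- Education -> Region
  P4: Industry <- ParentIncome -> Experience <- Income <- Education -> Region
  P5: Industry <- ParentIncome -> Experience <- Income -> UnionMember <- Education -> Region
  P6: Industry <- ParentIncome -> Experience <- Income -> UnionMember <- Tenure <- Education -> Region
Each backdoor path contains an unconditioned collider, so every path is already blocked with the empty conditioning set:
  P1: blocked at collider Experience (neither it nor any descendant is in the conditioning set).
  P2: blocked at collider Experience (neither it nor any descendant is in the conditioning set).
  P3: blocked at collider Experience (neither it nor any descendant is in the conditioning set).
  P4: blocked at collider Experience (neither it nor any descendant is in the conditioning set).
  P5: blocked at collider Experience (neither it nor any descendant is in the conditioning set).
  P6: blocked at collider Experience (neither it nor any descendant is in the conditioning set).
The empty set is therefore the unique smallest valid set.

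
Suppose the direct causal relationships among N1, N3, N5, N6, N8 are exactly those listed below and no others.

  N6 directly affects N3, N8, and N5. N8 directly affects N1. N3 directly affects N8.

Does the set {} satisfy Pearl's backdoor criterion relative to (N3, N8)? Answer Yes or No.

Backdoor paths from N3 to N8 (paths whose first edge points into N3):
  P1: N3 <- N6 -> N8
Condition 1 (no descendant of N3 in the set): holds — descendants of N3 are {N1, N8}; none are in {}.
Condition 2 (every backdoor path blocked by {}):
  P1: open — no interior node is in the conditioning set.
{} does not satisfy the backdoor criterion.

No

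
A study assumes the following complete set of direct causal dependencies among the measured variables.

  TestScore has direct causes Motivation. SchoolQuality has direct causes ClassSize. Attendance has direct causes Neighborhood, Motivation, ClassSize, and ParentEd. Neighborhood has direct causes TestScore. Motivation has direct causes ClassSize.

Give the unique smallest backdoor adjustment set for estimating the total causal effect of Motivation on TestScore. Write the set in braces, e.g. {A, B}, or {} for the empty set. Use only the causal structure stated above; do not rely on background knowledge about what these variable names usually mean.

{}

Variables eligible for adjustment (non-descendants of Motivation, excluding Motivation and TestScore): {ClassSize, ParentEd, SchoolQuality}.
Backdoor paths from Motivation to TestScore:
  P1: Motivation <- ClassSize -> Attendance <- Neighborhood <- TestScore
Each backdoor path contains an unconditioned collider, so every path is already blocked with the empty conditioning set:
  P1: blocked at collider Attendance (neither it nor any descendant is in the conditioning set).
The empty set is therefore the unique smallest valid set.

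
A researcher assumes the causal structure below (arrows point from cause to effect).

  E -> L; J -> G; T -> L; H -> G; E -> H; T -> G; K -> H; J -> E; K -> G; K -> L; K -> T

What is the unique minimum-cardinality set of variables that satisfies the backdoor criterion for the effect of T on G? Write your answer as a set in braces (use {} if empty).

{K}

Variables eligible for adjustment (non-descendants of T, excluding T and G): {E, H, J, K}.
Backdoor paths from T to G:
  P1: T <- K -> H <- E <- J -> G
  P2: T <- K -> H -> G
  P3: T <- K -> L <- E <- J -> G
  P4: T <- K -> L <- E -> H -> G
  P5: T <- K -> G
The empty set is not sufficient: P2 (T <- K -> H -> G) has no collider blocking it and no conditioned non-collider, so it is open.
Try {K}:
  P1: blocked at fork node K ∈ conditioning set.
  P2: blocked at fork node K ∈ conditioning set.
  P3: blocked at fork node K ∈ conditioning set.
  P4: blocked at fork node K ∈ conditioning set.
  P5: blocked at fork node K ∈ conditioning set.
{K} contains no descendant of T and blocks every backdoor path.
No other singleton works — e.g. {J} leaves P2 open — so {K} is the unique smallest valid adjustment set.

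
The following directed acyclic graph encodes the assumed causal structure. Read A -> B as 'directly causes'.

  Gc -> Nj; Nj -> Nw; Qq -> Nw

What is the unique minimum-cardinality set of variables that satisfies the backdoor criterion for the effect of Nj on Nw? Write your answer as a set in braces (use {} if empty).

Variables eligible for adjustment (non-descendants of Nj, excluding Nj and Nw): {Gc, Qq}.
Backdoor paths from Nj to Nw:
  (none)
With no backdoor paths the empty set already satisfies the criterion, and it is trivially minimal.

{}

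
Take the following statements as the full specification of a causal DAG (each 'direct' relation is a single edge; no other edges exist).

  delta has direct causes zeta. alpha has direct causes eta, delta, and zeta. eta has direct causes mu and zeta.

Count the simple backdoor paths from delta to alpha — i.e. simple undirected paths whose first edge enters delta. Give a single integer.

2

A backdoor path from delta to alpha is any simple undirected path whose first edge points into delta (i.e. leaves delta via a parent).
Parents of delta: {zeta}.
Enumerating:
  P1: delta <- zeta -> eta -> alpha
  P2: delta <- zeta -> alpha
That exhausts the simple backdoor paths. Count: 2.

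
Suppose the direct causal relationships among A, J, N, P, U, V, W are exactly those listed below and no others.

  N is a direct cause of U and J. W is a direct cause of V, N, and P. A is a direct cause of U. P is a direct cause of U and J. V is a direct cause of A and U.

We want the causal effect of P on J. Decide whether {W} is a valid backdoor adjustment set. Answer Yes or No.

Yes

Backdoor paths from P to J (paths whose first edge points into P):
  P1: P <- W -> N -> J
  P2: P <- W -> V -> A -> U <- N -> J
  P3: P <- W -> V -> U <- N -> J
Condition 1 (no descendant of P in the set): holds — descendants of P are {J, U}; none are in {W}.
Condition 2 (every backdoor path blocked by {W}):
  P1: blocked at fork node W ∈ conditioning set.
  P2: blocked at fork node W ∈ conditioning set.
  P3: blocked at fork node W ∈ conditioning set.
{W} satisfies the backdoor criterion.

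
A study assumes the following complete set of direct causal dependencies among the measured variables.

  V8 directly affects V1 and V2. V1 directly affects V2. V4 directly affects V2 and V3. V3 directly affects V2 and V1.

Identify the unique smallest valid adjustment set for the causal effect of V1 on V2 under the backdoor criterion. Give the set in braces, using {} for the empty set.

{V3, V8}

Variables eligible for adjustment (non-descendants of V1, excluding V1 and V2): {V3, V4, V8}.
Backdoor paths from V1 to V2:
  P1: V1 <- V8 -> V2
  P2: V1 <- V3 <- V4 -> V2
  P3: V1 <- V3 -> V2
The empty set is not sufficient: P1 (V1 <- V8 -> V2) has no collider blocking it and no conditioned non-collider, so it is open.
Try {V3, V8}:
  P1: blocked at fork node V8 ∈ conditioning set.
  P2: blocked at chain node V3 ∈ conditioning set.
  P3: blocked at fork node V3 ∈ conditioning set.
{V3, V8} contains no descendant of V1 and blocks every backdoor path.
Every element of {V3, V8} is needed (dropping V3 leaves P2 open; dropping V8 leaves P1 open), so no proper subset is valid.
Among all size-2 subsets of the eligible variables, only {V3, V8} blocks every backdoor path, so it is the unique smallest valid adjustment set.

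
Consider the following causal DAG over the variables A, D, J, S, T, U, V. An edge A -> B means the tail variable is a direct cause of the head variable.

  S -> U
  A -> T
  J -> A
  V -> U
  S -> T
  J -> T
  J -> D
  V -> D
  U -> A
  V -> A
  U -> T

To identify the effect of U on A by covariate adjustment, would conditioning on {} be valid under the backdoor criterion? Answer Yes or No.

Backdoor paths from U to A (paths whose first edge points into U):
  P1: U <- V -> A
  P2: U <- V -> D <- J -> A
  P3: U <- V -> D <- J -> T <- A
  P4: U <- S -> T <- J -> A
  P5: U <- S -> T <- J -> D <- V -> A
  P6: U <- S -> T <- A
Condition 1 (no descendant of U in the set): holds — descendants of U are {A, T}; none are in {}.
Condition 2 (every backdoor path blocked by {}):
  P1: open — no interior node is in the conditioning set.
  P2: blocked at collider D (neither it nor any descendant is in the conditioning set).
  P3: blocked at collider D (neither it nor any descendant is in the conditioning set).
  P4: blocked at collider T (neither it nor any descendant is in the conditioning set).
  P5: blocked at collider T (neither it nor any descendant is in the conditioning set).
  P6: blocked at collider T (neither it nor any descendant is in the conditioning set).
{} does not satisfy the backdoor criterion.

No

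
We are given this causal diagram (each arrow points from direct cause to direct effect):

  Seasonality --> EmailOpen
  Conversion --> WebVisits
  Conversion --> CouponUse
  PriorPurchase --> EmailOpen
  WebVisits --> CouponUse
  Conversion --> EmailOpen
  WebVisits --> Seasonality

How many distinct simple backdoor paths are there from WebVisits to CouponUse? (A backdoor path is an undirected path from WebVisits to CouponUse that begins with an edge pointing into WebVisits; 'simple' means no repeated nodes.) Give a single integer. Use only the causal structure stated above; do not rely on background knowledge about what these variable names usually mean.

1

A backdoor path from WebVisits to CouponUse is any simple undirected path whose first edge points into WebVisits (i.e. leaves WebVisits via a parent).
Parents of WebVisits: {Conversion}.
Enumerating:
  P1: WebVisits <- Conversion -> CouponUse
That exhausts the simple backdoor paths. Count: 1.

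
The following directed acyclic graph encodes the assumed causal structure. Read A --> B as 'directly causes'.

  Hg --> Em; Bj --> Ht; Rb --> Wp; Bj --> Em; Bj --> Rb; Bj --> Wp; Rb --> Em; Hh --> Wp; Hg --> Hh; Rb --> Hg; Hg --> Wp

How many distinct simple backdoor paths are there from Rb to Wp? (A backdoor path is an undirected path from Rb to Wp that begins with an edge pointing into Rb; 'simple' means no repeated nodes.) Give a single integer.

A backdoor path from Rb to Wp is any simple undirected path whose first edge points into Rb (i.e. leaves Rb via a parent).
Parents of Rb: {Bj}.
Enumerating:
  P1: Rb <- Bj -> Wp
  P2: Rb <- Bj -> Em <- Hg -> Hh -> Wp
  P3: Rb <- Bj -> Em <- Hg -> Wp
That exhausts the simple backdoor paths. Count: 3.

3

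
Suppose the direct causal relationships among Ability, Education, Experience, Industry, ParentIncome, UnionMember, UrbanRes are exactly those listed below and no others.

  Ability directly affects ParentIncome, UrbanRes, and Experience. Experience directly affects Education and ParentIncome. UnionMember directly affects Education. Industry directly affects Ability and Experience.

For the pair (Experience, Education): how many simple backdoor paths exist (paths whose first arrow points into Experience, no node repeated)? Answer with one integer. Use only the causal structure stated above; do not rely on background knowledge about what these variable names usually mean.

A backdoor path from Experience to Education is any simple undirected path whose first edge points into Experience (i.e. leaves Experience via a parent).
Parents of Experience: {Ability, Industry}.
No simple path from any parent of Experience reaches Education without revisiting Experience, so there are no backdoor paths.

0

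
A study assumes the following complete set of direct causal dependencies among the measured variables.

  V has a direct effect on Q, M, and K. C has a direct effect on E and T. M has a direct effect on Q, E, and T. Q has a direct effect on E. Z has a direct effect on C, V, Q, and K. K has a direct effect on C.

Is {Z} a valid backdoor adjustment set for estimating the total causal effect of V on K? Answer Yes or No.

Yes

Backdoor paths from V to K (paths whose first edge points into V):
  P1: V <- Z -> K
  P2: V <- Z -> C <- K
  P3: V <- Z -> Q <- M -> E <- C <- K
  P4: V <- Z -> Q <- M -> T <- C <- K
  P5: V <- Z -> Q -> E <- M -> T <- C <- K
  P6: V <- Z -> Q -> E <- C <- K
Condition 1 (no descendant of V in the set): holds — descendants of V are {C, E, K, M, Q, T}; none are in {Z}.
Condition 2 (every backdoor path blocked by {Z}):
  P1: blocked at fork node Z ∈ conditioning set.
  P2: blocked at fork node Z ∈ conditioning set.
  P3: blocked at fork node Z ∈ conditioning set.
  P4: blocked at fork node Z ∈ conditioning set.
  P5: blocked at fork node Z ∈ conditioning set.
  P6: blocked at fork node Z ∈ conditioning set.
{Z} satisfies the backdoor criterion.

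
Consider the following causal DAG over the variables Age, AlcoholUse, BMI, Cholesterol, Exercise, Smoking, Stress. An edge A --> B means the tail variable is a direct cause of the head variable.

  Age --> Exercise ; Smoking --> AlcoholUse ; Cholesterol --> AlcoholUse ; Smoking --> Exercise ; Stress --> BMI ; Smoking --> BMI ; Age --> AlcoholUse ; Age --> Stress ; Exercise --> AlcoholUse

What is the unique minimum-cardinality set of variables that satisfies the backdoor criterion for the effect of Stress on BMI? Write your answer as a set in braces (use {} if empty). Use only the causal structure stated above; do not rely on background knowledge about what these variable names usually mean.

{}

Variables eligible for adjustment (non-descendants of Stress, excluding Stress and BMI): {Age, AlcoholUse, Cholesterol, Exercise, Smoking}.
Backdoor paths from Stress to BMI:
  P1: Stress <- Age -> Exercise <- Smoking -> BMI
  P2: Stress <- Age -> Exercise -> AlcoholUse <- Smoking -> BMI
  P3: Stress <- Age -> AlcoholUse <- Smoking -> BMI
  P4: Stress <- Age -> AlcoholUse <- Exercise <- Smoking -> BMI
Each backdoor path contains an unconditioned collider, so every path is already blocked with the empty conditioning set:
  P1: blocked at collider Exercise (neither it nor any descendant is in the conditioning set).
  P2: blocked at collider AlcoholUse (neither it nor any descendant is in the conditioning set).
  P3: blocked at collider AlcoholUse (neither it nor any descendant is in the conditioning set).
  P4: blocked at collider AlcoholUse (neither it nor any descendant is in the conditioning set).
The empty set is therefore the unique smallest valid set.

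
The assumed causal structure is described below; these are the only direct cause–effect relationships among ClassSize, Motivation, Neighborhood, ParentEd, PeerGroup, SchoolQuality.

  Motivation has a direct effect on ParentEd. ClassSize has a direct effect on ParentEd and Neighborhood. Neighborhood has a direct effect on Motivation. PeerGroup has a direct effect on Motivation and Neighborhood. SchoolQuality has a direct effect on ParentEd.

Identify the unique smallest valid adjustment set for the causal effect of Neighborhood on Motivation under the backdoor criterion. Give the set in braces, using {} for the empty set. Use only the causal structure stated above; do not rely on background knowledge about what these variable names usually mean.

{PeerGroup}

Variables eligible for adjustment (non-descendants of Neighborhood, excluding Neighborhood and Motivation): {ClassSize, PeerGroup, SchoolQuality}.
Backdoor paths from Neighborhood to Motivation:
  P1: Neighborhood <- PeerGroup -> Motivation
  P2: Neighborhood <- ClassSize -> ParentEd <- Motivation
The empty set is not sufficient: P1 (Neighborhood <- PeerGroup -> Motivation) has no collider blocking it and no conditioned non-collider, so it is open.
Try {PeerGroup}:
  P1: blocked at fork node PeerGroup ∈ conditioning set.
  P2: blocked at collider ParentEd (neither it nor any descendant is in the conditioning set).
{PeerGroup} contains no descendant of Neighborhood and blocks every backdoor path.
No other singleton works — e.g. {ClassSize} leaves P1 open — so {PeerGroup} is the unique smallest valid adjustment set.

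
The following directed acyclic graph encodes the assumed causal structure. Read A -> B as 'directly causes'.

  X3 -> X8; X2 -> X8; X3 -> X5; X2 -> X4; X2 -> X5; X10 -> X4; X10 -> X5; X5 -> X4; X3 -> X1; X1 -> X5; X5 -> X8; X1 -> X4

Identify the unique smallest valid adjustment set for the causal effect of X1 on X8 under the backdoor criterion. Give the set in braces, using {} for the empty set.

{X3}

Variables eligible for adjustment (non-descendants of X1, excluding X1 and X8): {X10, X2, X3}.
Backdoor paths from X1 to X8:
  P1: X1 <- X3 -> X5 <- X2 -> X8
  P2: X1 <- X3 -> X5 <- X10 -> X4 <- X2 -> X8
  P3: X1 <- X3 -> X5 -> X4 <- X2 -> X8
  P4: X1 <- X3 -> X5 -> X8
  P5: X1 <- X3 -> X8
The empty set is not sufficient: P4 (X1 <- X3 -> X5 -> X8) has no collider blocking it and no conditioned non-collider, so it is open.
Try {X3}:
  P1: blocked at fork node X3 ∈ conditioning set.
  P2: blocked at fork node X3 ∈ conditioning set.
  P3: blocked at fork node X3 ∈ conditioning set.
  P4: blocked at fork node X3 ∈ conditioning set.
  P5: blocked at fork node X3 ∈ conditioning set.
{X3} contains no descendant of X1 and blocks every backdoor path.
No other singleton works — e.g. {X2} leaves P4 open — so {X3} is the unique smallest valid adjustment set.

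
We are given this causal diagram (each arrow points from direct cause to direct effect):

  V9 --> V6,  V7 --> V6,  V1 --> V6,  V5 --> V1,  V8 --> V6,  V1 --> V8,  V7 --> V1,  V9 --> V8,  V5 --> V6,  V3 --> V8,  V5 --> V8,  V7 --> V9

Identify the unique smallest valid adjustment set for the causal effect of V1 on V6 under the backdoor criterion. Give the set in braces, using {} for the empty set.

Variables eligible for adjustment (non-descendants of V1, excluding V1 and V6): {V3, V5, V7, V9}.
Backdoor paths from V1 to V6:
  P1: V1 <- V7 -> V9 -> V8 <- V5 -> V6
  P2: V1 <- V7 -> V9 -> V8 -> V6
  P3: V1 <- V7 -> V9 -> V6
  P4: V1 <- V7 -> V6
  P5: V1 <- V5 -> V8 <- V9 <- V7 -> V6
  P6: V1 <- V5 -> V8 <- V9 -> V6
  P7: V1 <- V5 -> V8 -> V6
  P8: V1 <- V5 -> V6
The empty set is not sufficient: P2 (V1 <- V7 -> V9 -> V8 -> V6) has no collider blocking it and no conditioned non-collider, so it is open.
Try {V5, V7}:
  P1: blocked at fork node V7 ∈ conditioning set.
  P2: blocked at fork node V7 ∈ conditioning set.
  P3: blocked at fork node V7 ∈ conditioning set.
  P4: blocked at fork node V7 ∈ conditioning set.
  P5: blocked at fork node V5 ∈ conditioning set.
  P6: blocked at fork node V5 ∈ conditioning set.
  P7: blocked at fork node V5 ∈ conditioning set.
  P8: blocked at fork node V5 ∈ conditioning set.
{V5, V7} contains no descendant of V1 and blocks every backdoor path.
Every element of {V5, V7} is needed (dropping V5 leaves P7 open; dropping V7 leaves P2 open), so no proper subset is valid.
Among all size-2 subsets of the eligible variables, only {V5, V7} blocks every backdoor path, so it is the unique smallest valid adjustment set.

{V5, V7}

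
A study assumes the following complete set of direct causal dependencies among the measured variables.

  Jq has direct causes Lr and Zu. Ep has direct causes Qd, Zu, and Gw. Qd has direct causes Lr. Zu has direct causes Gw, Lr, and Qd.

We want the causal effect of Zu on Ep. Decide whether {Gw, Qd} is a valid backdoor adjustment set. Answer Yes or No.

Backdoor paths from Zu to Ep (paths whose first edge points into Zu):
  P1: Zu <- Lr -> Qd -> Ep
  P2: Zu <- Gw -> Ep
  P3: Zu <- Qd -> Ep
Condition 1 (no descendant of Zu in the set): holds — descendants of Zu are {Ep, Jq}; none are in {Gw, Qd}.
Condition 2 (every backdoor path blocked by {Gw, Qd}):
  P1: blocked at chain node Qd ∈ conditioning set.
  P2: blocked at fork node Gw ∈ conditioning set.
  P3: blocked at fork node Qd ∈ conditioning set.
{Gw, Qd} satisfies the backdoor criterion.

Yes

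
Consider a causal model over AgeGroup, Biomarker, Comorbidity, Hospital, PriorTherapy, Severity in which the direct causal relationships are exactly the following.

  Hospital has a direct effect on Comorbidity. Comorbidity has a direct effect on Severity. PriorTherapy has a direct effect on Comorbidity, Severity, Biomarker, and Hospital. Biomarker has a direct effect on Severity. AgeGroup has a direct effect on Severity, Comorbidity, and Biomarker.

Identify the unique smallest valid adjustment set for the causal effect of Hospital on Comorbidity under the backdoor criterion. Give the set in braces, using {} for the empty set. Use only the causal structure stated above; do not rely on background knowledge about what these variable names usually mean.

{PriorTherapy}

Variables eligible for adjustment (non-descendants of Hospital, excluding Hospital and Comorbidity): {AgeGroup, Biomarker, PriorTherapy}.
Backdoor paths from Hospital to Comorbidity:
  P1: Hospital <- PriorTherapy -> Comorbidity
  P2: Hospital <- PriorTherapy -> Biomarker <- AgeGroup -> Comorbidity
  P3: Hospital <- PriorTherapy -> Biomarker <- AgeGroup -> Severity <- Comorbidity
  P4: Hospital <- PriorTherapy -> Biomarker -> Severity <- AgeGroup -> Comorbidity
  P5: Hospital <- PriorTherapy -> Biomarker -> Severity <- Comorbidity
  P6: Hospital <- PriorTherapy -> Severity <- AgeGroup -> Comorbidity
  P7: Hospital <- PriorTherapy -> Severity <- Comorbidity
  P8: Hospital <- PriorTherapy -> Severity <- Biomarker <- AgeGroup -> Comorbidity
The empty set is not sufficient: P1 (Hospital <- PriorTherapy -> Comorbidity) has no collider blocking it and no conditioned non-collider, so it is open.
Try {PriorTherapy}:
  P1: blocked at fork node PriorTherapy ∈ conditioning set.
  P2: blocked at fork node PriorTherapy ∈ conditioning set.
  P3: blocked at fork node PriorTherapy ∈ conditioning set.
  P4: blocked at fork node PriorTherapy ∈ conditioning set.
  P5: blocked at fork node PriorTherapy ∈ conditioning set.
  P6: blocked at fork node PriorTherapy ∈ conditioning set.
  P7: blocked at fork node PriorTherapy ∈ conditioning set.
  P8: blocked at fork node PriorTherapy ∈ conditioning set.
{PriorTherapy} contains no descendant of Hospital and blocks every backdoor path.
No other singleton works — e.g. {AgeGroup} leaves P1 open — so {PriorTherapy} is the unique smallest valid adjustment set.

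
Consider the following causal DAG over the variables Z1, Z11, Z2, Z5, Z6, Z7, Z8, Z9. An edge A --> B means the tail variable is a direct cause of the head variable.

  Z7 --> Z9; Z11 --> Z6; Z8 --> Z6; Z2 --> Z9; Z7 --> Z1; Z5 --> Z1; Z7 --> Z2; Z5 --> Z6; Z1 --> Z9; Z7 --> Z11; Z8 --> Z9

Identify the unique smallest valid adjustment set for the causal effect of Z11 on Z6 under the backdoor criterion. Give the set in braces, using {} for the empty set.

Variables eligible for adjustment (non-descendants of Z11, excluding Z11 and Z6): {Z1, Z2, Z5, Z7, Z8, Z9}.
Backdoor paths from Z11 to Z6:
  P1: Z11 <- Z7 -> Z2 -> Z9 <- Z8 -> Z6
  P2: Z11 <- Z7 -> Z2 -> Z9 <- Z1 <- Z5 -> Z6
  P3: Z11 <- Z7 -> Z1 <- Z5 -> Z6
  P4: Z11 <- Z7 -> Z1 -> Z9 <- Z8 -> Z6
  P5: Z11 <- Z7 -> Z9 <- Z8 -> Z6
  P6: Z11 <- Z7 -> Z9 <- Z1 <- Z5 -> Z6
Each backdoor path contains an unconditioned collider, so every path is already blocked with the empty conditioning set:
  P1: blocked at collider Z9 (neither it nor any descendant is in the conditioning set).
  P2: blocked at collider Z9 (neither it nor any descendant is in the conditioning set).
  P3: blocked at collider Z1 (neither it nor any descendant is in the conditioning set).
  P4: blocked at collider Z9 (neither it nor any descendant is in the conditioning set).
  P5: blocked at collider Z9 (neither it nor any descendant is in the conditioning set).
  P6: blocked at collider Z9 (neither it nor any descendant is in the conditioning set).
The empty set is therefore the unique smallest valid set.

{}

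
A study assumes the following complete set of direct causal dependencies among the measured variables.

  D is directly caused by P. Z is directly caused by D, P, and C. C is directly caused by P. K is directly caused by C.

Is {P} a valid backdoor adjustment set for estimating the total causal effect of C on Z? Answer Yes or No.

Yes

Backdoor paths from C to Z (paths whose first edge points into C):
  P1: C <- P -> D -> Z
  P2: C <- P -> Z
Condition 1 (no descendant of C in the set): holds — descendants of C are {K, Z}; none are in {P}.
Condition 2 (every backdoor path blocked by {P}):
  P1: blocked at fork node P ∈ conditioning set.
  P2: blocked at fork node P ∈ conditioning set.
{P} satisfies the backdoor criterion.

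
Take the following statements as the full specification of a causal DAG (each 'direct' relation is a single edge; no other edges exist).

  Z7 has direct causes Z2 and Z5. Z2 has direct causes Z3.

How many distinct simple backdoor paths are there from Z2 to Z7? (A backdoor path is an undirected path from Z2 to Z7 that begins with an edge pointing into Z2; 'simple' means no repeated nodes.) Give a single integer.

0

A backdoor path from Z2 to Z7 is any simple undirected path whose first edge points into Z2 (i.e. leaves Z2 via a parent).
Parents of Z2: {Z3}.
No simple path from any parent of Z2 reaches Z7 without revisiting Z2, so there are no backdoor paths.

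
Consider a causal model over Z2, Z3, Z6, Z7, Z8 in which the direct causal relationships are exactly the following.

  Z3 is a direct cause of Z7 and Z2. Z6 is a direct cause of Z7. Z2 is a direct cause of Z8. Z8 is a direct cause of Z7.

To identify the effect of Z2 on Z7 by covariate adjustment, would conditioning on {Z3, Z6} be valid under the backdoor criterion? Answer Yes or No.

Yes

Backdoor paths from Z2 to Z7 (paths whose first edge points into Z2):
  P1: Z2 <- Z3 -> Z7
Condition 1 (no descendant of Z2 in the set): holds — descendants of Z2 are {Z7, Z8}; none are in {Z3, Z6}.
Condition 2 (every backdoor path blocked by {Z3, Z6}):
  P1: blocked at fork node Z3 ∈ conditioning set.
{Z3, Z6} satisfies the backdoor criterion.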